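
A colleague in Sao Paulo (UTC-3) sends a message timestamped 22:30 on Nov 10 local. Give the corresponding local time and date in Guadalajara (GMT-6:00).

In UTC: 22:30 + 3:00 = 01:30 on Nov 11.
Guadalajara is UTC−6:00: 01:30 − 6:00 = 19:30 on Nov 10.

19:30 on November 10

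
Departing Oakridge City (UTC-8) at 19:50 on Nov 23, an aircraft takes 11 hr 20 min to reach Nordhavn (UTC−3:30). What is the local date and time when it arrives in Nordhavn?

11:40 on November 24

Nordhavn is 4:30 ahead of Oakridge City.
After 11 hours and 20 minutes it is 07:10 (Nov 24) in Oakridge City.
Shift by the zone difference: 07:10 + 4:30 = 11:40 on Nov 24 in Nordhavn.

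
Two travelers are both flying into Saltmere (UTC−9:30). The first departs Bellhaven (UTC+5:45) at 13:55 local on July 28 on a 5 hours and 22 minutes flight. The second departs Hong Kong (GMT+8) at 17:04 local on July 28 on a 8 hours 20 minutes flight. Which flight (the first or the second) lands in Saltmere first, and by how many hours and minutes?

the first, by 3 hours 52 minutes

Flight 1 in UTC: 13:55 − 5:45 = 08:10 on Jul 28.
+5 hours 22 minutes → arrive 13:32 UTC on Jul 28.
Flight 2 in UTC: 17:04 − 8:00 = 09:04 on Jul 28.
+8 hours 20 minutes → arrive 17:24 UTC on Jul 28.
Flight 1 lands earlier by 3 hours 52 minutes.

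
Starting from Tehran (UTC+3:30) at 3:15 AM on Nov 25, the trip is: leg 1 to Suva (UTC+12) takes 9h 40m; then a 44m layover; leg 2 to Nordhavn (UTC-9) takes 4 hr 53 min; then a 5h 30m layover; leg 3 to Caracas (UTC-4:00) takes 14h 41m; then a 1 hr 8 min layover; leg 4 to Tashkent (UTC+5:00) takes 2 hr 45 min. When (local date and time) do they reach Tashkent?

8:06 PM on November 26

Convert departure to UTC: 3:15 AM − 3:30 = 11:45 PM UTC on Nov 24.
Add 9 hours 40 minutes leg 1 → 9:25 AM UTC (Nov 25).
Add 44 minutes layover in Suva → 10:09 AM UTC.
Add 4 hours and 53 minutes leg 2 → 3:02 PM UTC.
Add 5 hours 30 minutes layover in Nordhavn → 8:32 PM UTC.
Add 14 hours 41 minutes leg 3 → 11:13 AM UTC (Nov 26).
Add 1 hour 8 minutes layover in Caracas → 12:21 PM UTC.
Add 2 hours 45 minutes leg 4 → 3:06 PM UTC.
Tashkent is UTC+5:00, so local arrival = 3:06 PM + 5:00 = 8:06 PM on Nov 26.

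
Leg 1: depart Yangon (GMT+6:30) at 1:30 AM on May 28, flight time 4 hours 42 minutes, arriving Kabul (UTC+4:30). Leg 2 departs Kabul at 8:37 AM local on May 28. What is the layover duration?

Convert departure to UTC: 1:30 AM − 6:30 = 7:00 PM UTC on May 27.
Add 4 hours and 42 minutes flight time → 11:42 PM UTC.
Kabul is UTC+4:30, so local arrival = 11:42 PM + 4:30 = 4:12 AM on May 28.
Layover = 8:37 AM − 4:12 AM = 4 hours 25 minutes.

4 hours 25 minutes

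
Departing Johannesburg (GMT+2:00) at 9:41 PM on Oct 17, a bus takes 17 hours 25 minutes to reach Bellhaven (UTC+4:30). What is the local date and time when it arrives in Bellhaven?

Bellhaven is 2:30 ahead of Johannesburg.
After 17 hours and 25 minutes it is 3:06 PM (Oct 18) in Johannesburg.
Shift by the zone difference: 3:06 PM + 2:30 = 5:36 PM on Oct 18 in Bellhaven.

5:36 PM on October 18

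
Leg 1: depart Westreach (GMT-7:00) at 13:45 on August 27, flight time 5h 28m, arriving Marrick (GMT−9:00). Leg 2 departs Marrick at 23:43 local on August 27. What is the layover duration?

6 hours 30 minutes

Convert departure to UTC: 13:45 + 7:00 = 20:45 UTC on Aug 27.
Add 5 hours and 28 minutes flight time → 02:13 UTC (Aug 28).
Marrick is UTC−9:00, so local arrival = 02:13 − 9:00 = 17:13 on Aug 27.
Layover = 23:43 − 17:13 = 6 hours 30 minutes.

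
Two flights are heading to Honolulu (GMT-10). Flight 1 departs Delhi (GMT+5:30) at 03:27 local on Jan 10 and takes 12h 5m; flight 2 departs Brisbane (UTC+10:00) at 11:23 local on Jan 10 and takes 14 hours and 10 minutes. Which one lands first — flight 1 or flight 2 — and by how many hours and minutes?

Flight 1 in UTC: 03:27 − 5:30 = 21:57 on Jan 9.
+12 hours 5 minutes → arrive 10:02 UTC on Jan 10.
Flight 2 in UTC: 11:23 − 10:00 = 01:23 on Jan 10.
+14 hours 10 minutes → arrive 15:33 UTC on Jan 10.
Flight 1 lands earlier by 5 hours 31 minutes.

the first, by 5 hours 31 minutes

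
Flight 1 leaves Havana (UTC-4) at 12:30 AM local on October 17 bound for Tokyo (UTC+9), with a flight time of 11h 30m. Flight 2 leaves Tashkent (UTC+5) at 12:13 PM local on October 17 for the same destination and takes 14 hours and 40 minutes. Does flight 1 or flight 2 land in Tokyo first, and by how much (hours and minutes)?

Flight 1 in UTC: 12:30 AM + 4:00 = 4:30 AM on Oct 17.
+11 hours and 30 minutes → arrive 4:00 PM UTC on Oct 17.
Flight 2 in UTC: 12:13 PM − 5:00 = 7:13 AM on Oct 17.
+14 hours and 40 minutes → arrive 9:53 PM UTC on Oct 17.
Flight 1 lands earlier by 5 hours 53 minutes.

the first, by 5 hours 53 minutes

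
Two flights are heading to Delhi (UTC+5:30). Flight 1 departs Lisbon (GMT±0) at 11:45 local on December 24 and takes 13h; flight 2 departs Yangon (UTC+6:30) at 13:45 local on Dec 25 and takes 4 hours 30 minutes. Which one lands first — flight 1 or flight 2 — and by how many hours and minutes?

Flight 1 departs at 11:45 UTC (Dec 24).
+13 hours → arrive 00:45 UTC on Dec 25.
Flight 2 in UTC: 13:45 − 6:30 = 07:15 on Dec 25.
+4 hours and 30 minutes → arrive 11:45 UTC on Dec 25.
Flight 1 lands earlier by 11 hours.

the first, by 11 hours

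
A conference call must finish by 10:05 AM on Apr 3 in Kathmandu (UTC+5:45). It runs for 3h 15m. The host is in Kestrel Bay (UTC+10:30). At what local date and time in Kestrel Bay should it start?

Target end time in UTC: 10:05 AM − 5:45 = 4:20 AM on Apr 3.
Subtract 3 hours 15 minutes → start 1:05 AM UTC on Apr 3.
Kestrel Bay is UTC+10:30: 1:05 AM + 10:30 = 11:35 AM on Apr 3.

11:35 AM on April 3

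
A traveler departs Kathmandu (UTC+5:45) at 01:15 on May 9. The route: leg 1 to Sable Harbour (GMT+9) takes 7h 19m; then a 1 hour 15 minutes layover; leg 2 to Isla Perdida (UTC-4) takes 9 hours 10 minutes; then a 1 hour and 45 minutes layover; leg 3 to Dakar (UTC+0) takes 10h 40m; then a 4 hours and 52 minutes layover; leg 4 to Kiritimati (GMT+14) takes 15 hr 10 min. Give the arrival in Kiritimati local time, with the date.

11:41 on May 11

Convert departure to UTC: 01:15 − 5:45 = 19:30 UTC on May 8.
Add 7 hours and 19 minutes leg 1 → 02:49 UTC (May 9).
Add 1 hour and 15 minutes layover in Sable Harbour → 04:04 UTC.
Add 9 hours 10 minutes leg 2 → 13:14 UTC.
Add 1 hour 45 minutes layover in Isla Perdida → 14:59 UTC.
Add 10 hours 40 minutes leg 3 → 01:39 UTC (May 10).
Add 4 hours 52 minutes layover in Dakar → 06:31 UTC.
Add 15 hours and 10 minutes leg 4 → 21:41 UTC.
Kiritimati is UTC+14:00, so local arrival = 21:41 + 14:00 = 11:41 on May 11.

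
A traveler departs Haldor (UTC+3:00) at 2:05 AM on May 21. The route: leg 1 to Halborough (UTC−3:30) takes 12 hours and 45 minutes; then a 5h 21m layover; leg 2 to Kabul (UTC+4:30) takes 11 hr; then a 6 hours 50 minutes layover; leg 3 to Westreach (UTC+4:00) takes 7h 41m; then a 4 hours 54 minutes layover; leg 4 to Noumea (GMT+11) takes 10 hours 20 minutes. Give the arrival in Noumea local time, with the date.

Convert departure to UTC: 2:05 AM − 3:00 = 11:05 PM UTC on May 20.
Add 12 hours and 45 minutes leg 1 → 11:50 AM UTC (May 21).
Add 5 hours 21 minutes layover in Halborough → 5:11 PM UTC.
Add 11 hours leg 2 → 4:11 AM UTC (May 22).
Add 6 hours and 50 minutes layover in Kabul → 11:01 AM UTC.
Add 7 hours and 41 minutes leg 3 → 6:42 PM UTC.
Add 4 hours and 54 minutes layover in Westreach → 11:36 PM UTC.
Add 10 hours and 20 minutes leg 4 → 9:56 AM UTC (May 23).
Noumea is UTC+11:00, so local arrival = 9:56 AM + 11:00 = 8:56 PM on May 23.

8:56 PM on May 23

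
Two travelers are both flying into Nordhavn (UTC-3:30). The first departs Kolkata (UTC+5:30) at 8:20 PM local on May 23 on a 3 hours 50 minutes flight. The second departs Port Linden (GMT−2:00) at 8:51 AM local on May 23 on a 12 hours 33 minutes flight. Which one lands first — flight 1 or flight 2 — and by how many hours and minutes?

Flight 1 in UTC: 8:20 PM − 5:30 = 2:50 PM on May 23.
+3 hours 50 minutes → arrive 6:40 PM UTC on May 23.
Flight 2 in UTC: 8:51 AM + 2:00 = 10:51 AM on May 23.
+12 hours 33 minutes → arrive 11:24 PM UTC on May 23.
Flight 1 lands earlier by 4 hours 44 minutes.

the first, by 4 hours 44 minutes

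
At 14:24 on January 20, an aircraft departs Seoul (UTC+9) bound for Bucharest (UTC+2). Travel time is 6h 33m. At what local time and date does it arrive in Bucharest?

13:57 on January 20

Convert departure to UTC: 14:24 − 9:00 = 05:24 UTC on Jan 20.
Add 6 hours and 33 minutes travel time → 11:57 UTC.
Bucharest is UTC+2:00, so local arrival = 11:57 + 2:00 = 13:57 on Jan 20.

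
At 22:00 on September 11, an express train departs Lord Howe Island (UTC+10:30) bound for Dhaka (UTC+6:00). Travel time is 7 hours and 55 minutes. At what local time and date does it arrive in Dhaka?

Dhaka is 4:30 behind Lord Howe Island.
After 7 hours 55 minutes it is 05:55 (Sep 12) in Lord Howe Island.
Shift by the zone difference: 05:55 − 4:30 = 01:25 on Sep 12 in Dhaka.

01:25 on Sep 12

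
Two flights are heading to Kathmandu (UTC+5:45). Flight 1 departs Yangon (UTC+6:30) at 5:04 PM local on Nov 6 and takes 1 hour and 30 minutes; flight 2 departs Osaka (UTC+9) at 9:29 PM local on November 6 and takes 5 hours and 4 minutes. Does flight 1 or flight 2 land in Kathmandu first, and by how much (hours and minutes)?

the first, by 5 hours 29 minutes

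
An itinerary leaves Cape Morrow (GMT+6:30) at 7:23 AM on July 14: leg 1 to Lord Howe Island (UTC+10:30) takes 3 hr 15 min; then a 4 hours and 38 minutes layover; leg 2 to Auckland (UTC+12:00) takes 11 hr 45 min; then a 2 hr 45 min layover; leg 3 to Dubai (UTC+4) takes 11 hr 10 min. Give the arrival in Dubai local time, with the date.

2:26 PM on July 15

Convert departure to UTC: 7:23 AM − 6:30 = 12:53 AM UTC on Jul 14.
Add 3 hours and 15 minutes leg 1 → 4:08 AM UTC.
Add 4 hours and 38 minutes layover in Lord Howe Island → 8:46 AM UTC.
Add 11 hours and 45 minutes leg 2 → 8:31 PM UTC.
Add 2 hours and 45 minutes layover in Auckland → 11:16 PM UTC.
Add 11 hours 10 minutes leg 3 → 10:26 AM UTC (Jul 15).
Dubai is UTC+4:00, so local arrival = 10:26 AM + 4:00 = 2:26 PM on Jul 15.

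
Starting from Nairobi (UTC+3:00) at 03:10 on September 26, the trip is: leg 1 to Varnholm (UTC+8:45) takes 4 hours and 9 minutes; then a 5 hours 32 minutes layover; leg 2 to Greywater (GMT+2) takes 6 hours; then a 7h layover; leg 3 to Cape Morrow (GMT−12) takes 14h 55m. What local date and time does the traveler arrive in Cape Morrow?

01:46 on September 27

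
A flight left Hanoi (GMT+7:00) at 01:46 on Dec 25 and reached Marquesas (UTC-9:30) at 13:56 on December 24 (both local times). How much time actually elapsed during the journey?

4 hours 40 minutes

Departure in UTC: 01:46 − 7:00 = 18:46 on Dec 24.
Arrival in UTC: 13:56 + 9:30 = 23:26 on Dec 24.
Elapsed = 23:26 − 18:46 = 4 hours 40 minutes.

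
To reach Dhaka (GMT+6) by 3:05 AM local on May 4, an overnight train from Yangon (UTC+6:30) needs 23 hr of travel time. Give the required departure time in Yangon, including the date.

Target arrival in UTC: 3:05 AM − 6:00 = 9:05 PM on May 3.
Subtract 23 hours → departure 10:05 PM UTC on May 2.
Yangon is UTC+6:30: 10:05 PM + 6:30 = 4:35 AM on May 3.

4:35 AM on May 3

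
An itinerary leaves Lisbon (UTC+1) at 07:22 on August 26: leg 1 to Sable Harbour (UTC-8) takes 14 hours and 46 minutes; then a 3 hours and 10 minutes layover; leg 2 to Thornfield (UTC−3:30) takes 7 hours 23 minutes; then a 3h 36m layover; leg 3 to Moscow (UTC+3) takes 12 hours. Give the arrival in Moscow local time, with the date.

Convert departure to UTC: 07:22 − 1:00 = 06:22 UTC on Aug 26.
Add 14 hours and 46 minutes leg 1 → 21:08 UTC.
Add 3 hours 10 minutes layover in Sable Harbour → 00:18 UTC (Aug 27).
Add 7 hours 23 minutes leg 2 → 07:41 UTC.
Add 3 hours and 36 minutes layover in Thornfield → 11:17 UTC.
Add 12 hours leg 3 → 23:17 UTC.
Moscow is UTC+3:00, so local arrival = 23:17 + 3:00 = 02:17 on Aug 28.

02:17 on August 28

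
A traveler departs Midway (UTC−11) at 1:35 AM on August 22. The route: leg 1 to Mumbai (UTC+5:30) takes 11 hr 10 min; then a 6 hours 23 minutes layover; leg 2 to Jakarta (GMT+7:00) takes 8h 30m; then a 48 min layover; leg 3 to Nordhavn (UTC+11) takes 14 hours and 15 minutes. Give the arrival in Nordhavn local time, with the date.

4:41 PM on August 24

Convert departure to UTC: 1:35 AM + 11:00 = 12:35 PM UTC on Aug 22.
Add 11 hours 10 minutes leg 1 → 11:45 PM UTC.
Add 6 hours and 23 minutes layover in Mumbai → 6:08 AM UTC (Aug 23).
Add 8 hours and 30 minutes leg 2 → 2:38 PM UTC.
Add 48 minutes layover in Jakarta → 3:26 PM UTC.
Add 14 hours 15 minutes leg 3 → 5:41 AM UTC (Aug 24).
Nordhavn is UTC+11:00, so local arrival = 5:41 AM + 11:00 = 4:41 PM on Aug 24.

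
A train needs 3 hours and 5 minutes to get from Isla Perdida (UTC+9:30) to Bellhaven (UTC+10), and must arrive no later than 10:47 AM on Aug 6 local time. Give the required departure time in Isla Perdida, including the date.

7:12 AM on August 6

Target arrival in UTC: 10:47 AM − 10:00 = 12:47 AM on Aug 6.
Subtract 3 hours and 5 minutes → departure 9:42 PM UTC on Aug 5.
Isla Perdida is UTC+9:30: 9:42 PM + 9:30 = 7:12 AM on Aug 6.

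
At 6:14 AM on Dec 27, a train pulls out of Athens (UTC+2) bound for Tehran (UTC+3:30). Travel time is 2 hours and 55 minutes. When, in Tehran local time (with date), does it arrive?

Convert departure to UTC: 6:14 AM − 2:00 = 4:14 AM UTC on Dec 27.
Add 2 hours 55 minutes travel time → 7:09 AM UTC.
Tehran is UTC+3:30, so local arrival = 7:09 AM + 3:30 = 10:39 AM on Dec 27.

10:39 AM on December 27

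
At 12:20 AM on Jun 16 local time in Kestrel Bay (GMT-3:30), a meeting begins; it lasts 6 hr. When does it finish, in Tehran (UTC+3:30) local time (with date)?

1:20 PM on June 16

Tehran is 7:00 ahead of Kestrel Bay.
After 6 hours it is 6:20 AM in Kestrel Bay.
Shift by the zone difference: 6:20 AM + 7:00 = 1:20 PM on Jun 16 in Tehran.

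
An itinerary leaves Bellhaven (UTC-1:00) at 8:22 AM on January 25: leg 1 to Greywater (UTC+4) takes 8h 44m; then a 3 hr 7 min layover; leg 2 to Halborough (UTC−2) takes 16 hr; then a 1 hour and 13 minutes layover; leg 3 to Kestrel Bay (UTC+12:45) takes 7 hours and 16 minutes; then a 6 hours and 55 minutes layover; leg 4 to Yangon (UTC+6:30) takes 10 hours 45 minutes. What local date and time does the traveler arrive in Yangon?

Convert departure to UTC: 8:22 AM + 1:00 = 9:22 AM UTC on Jan 25.
Add 8 hours and 44 minutes leg 1 → 6:06 PM UTC.
Add 3 hours 7 minutes layover in Greywater → 9:13 PM UTC.
Add 16 hours leg 2 → 1:13 PM UTC (Jan 26).
Add 1 hour and 13 minutes layover in Halborough → 2:26 PM UTC.
Add 7 hours and 16 minutes leg 3 → 9:42 PM UTC.
Add 6 hours 55 minutes layover in Kestrel Bay → 4:37 AM UTC (Jan 27).
Add 10 hours and 45 minutes leg 4 → 3:22 PM UTC.
Yangon is UTC+6:30, so local arrival = 3:22 PM + 6:30 = 9:52 PM on Jan 27.

9:52 PM on January 27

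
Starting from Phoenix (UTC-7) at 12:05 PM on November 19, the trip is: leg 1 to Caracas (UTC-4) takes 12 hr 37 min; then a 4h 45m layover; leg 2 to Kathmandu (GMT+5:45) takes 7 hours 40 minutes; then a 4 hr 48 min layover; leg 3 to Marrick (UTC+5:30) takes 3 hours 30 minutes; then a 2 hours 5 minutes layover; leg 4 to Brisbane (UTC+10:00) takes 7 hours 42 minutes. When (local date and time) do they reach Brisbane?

12:12 AM on November 22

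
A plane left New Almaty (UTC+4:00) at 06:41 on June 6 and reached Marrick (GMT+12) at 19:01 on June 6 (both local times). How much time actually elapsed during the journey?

4 hours 20 minutes

Departure in UTC: 06:41 − 4:00 = 02:41 on Jun 6.
Arrival in UTC: 19:01 − 12:00 = 07:01 on Jun 6.
Elapsed = 07:01 − 02:41 = 4 hours 20 minutes.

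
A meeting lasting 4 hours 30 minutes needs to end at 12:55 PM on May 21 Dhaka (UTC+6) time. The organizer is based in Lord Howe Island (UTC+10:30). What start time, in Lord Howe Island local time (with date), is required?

Target end time in UTC: 12:55 PM − 6:00 = 6:55 AM on May 21.
Subtract 4 hours and 30 minutes → start 2:25 AM UTC on May 21.
Lord Howe Island is UTC+10:30: 2:25 AM + 10:30 = 12:55 PM on May 21.

12:55 PM on May 21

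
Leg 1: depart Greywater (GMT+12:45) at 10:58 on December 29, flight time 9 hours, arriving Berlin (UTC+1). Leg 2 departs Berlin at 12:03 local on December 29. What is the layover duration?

3 hours 50 minutes

Convert departure to UTC: 10:58 − 12:45 = 22:13 UTC on Dec 28.
Add 9 hours flight time → 07:13 UTC (Dec 29).
Berlin is UTC+1:00, so local arrival = 07:13 + 1:00 = 08:13 on Dec 29.
Layover = 12:03 − 08:13 = 3 hours 50 minutes.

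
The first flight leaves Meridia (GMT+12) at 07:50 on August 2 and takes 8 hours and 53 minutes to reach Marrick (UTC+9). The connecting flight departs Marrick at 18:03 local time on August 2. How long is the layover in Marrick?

Convert departure to UTC: 07:50 − 12:00 = 19:50 UTC on Aug 1.
Add 8 hours and 53 minutes flight time → 04:43 UTC (Aug 2).
Marrick is UTC+9:00, so local arrival = 04:43 + 9:00 = 13:43 on Aug 2.
Layover = 18:03 − 13:43 = 4 hours 20 minutes.

4 hours 20 minutes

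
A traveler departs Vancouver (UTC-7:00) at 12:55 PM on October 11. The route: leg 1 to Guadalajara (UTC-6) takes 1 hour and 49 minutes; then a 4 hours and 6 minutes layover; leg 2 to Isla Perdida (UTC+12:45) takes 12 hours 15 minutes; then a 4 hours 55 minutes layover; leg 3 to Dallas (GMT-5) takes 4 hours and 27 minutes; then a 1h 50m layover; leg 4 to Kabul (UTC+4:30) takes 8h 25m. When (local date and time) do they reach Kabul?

Convert departure to UTC: 12:55 PM + 7:00 = 7:55 PM UTC on Oct 11.
Add 1 hour and 49 minutes leg 1 → 9:44 PM UTC.
Add 4 hours 6 minutes layover in Guadalajara → 1:50 AM UTC (Oct 12).
Add 12 hours 15 minutes leg 2 → 2:05 PM UTC.
Add 4 hours and 55 minutes layover in Isla Perdida → 7:00 PM UTC.
Add 4 hours 27 minutes leg 3 → 11:27 PM UTC.
Add 1 hour 50 minutes layover in Dallas → 1:17 AM UTC (Oct 13).
Add 8 hours 25 minutes leg 4 → 9:42 AM UTC.
Kabul is UTC+4:30, so local arrival = 9:42 AM + 4:30 = 2:12 PM on Oct 13.

2:12 PM on October 13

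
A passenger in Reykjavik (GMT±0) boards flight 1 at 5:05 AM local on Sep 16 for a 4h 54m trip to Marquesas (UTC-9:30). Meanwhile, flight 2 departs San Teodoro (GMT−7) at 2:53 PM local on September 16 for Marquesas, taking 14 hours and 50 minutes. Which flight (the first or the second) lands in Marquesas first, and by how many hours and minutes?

the first, by 26 hours 44 minutes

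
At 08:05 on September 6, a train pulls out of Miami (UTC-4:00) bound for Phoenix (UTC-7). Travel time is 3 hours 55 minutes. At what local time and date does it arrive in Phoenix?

09:00 on September 6

Convert departure to UTC: 08:05 + 4:00 = 12:05 UTC on Sep 6.
Add 3 hours and 55 minutes travel time → 16:00 UTC.
Phoenix is UTC−7:00, so local arrival = 16:00 − 7:00 = 09:00 on Sep 6.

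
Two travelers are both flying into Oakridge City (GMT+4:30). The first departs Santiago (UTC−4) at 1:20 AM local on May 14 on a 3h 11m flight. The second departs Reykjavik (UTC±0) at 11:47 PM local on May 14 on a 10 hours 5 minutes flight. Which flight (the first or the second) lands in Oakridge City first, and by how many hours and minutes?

the first, by 25 hours 21 minutes

Flight 1 in UTC: 1:20 AM + 4:00 = 5:20 AM on May 14.
+3 hours 11 minutes → arrive 8:31 AM UTC on May 14.
Flight 2 departs at 11:47 PM UTC (May 14).
+10 hours 5 minutes → arrive 9:52 AM UTC on May 15.
Flight 1 lands earlier by 25 hours 21 minutes.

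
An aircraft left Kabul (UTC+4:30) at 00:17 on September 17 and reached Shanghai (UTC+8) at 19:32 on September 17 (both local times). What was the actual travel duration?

Departure in UTC: 00:17 − 4:30 = 19:47 on Sep 16.
Arrival in UTC: 19:32 − 8:00 = 11:32 on Sep 17.
Elapsed = 11:32 − 19:47 (+1 day) = 15 hours 45 minutes.

15 hours 45 minutes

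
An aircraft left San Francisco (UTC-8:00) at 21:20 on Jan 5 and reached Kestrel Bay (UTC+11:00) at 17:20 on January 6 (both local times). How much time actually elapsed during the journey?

1 hour

Departure in UTC: 21:20 + 8:00 = 05:20 on Jan 6.
Arrival in UTC: 17:20 − 11:00 = 06:20 on Jan 6.
Elapsed = 06:20 − 05:20 = 1 hour.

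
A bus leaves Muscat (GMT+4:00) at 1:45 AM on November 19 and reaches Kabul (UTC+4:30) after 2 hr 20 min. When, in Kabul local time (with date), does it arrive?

4:35 AM on November 19

Convert departure to UTC: 1:45 AM − 4:00 = 9:45 PM UTC on Nov 18.
Add 2 hours and 20 minutes travel time → 12:05 AM UTC (Nov 19).
Kabul is UTC+4:30, so local arrival = 12:05 AM + 4:30 = 4:35 AM on Nov 19.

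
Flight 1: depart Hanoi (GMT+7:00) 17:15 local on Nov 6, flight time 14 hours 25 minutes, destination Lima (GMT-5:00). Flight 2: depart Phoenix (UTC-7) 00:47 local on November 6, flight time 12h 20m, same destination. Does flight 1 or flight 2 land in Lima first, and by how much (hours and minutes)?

the second, by 4 hours 33 minutes

Flight 1 in UTC: 17:15 − 7:00 = 10:15 on Nov 6.
+14 hours 25 minutes → arrive 00:40 UTC on Nov 7.
Flight 2 in UTC: 00:47 + 7:00 = 07:47 on Nov 6.
+12 hours and 20 minutes → arrive 20:07 UTC on Nov 6.
Flight 2 lands earlier by 4 hours 33 minutes.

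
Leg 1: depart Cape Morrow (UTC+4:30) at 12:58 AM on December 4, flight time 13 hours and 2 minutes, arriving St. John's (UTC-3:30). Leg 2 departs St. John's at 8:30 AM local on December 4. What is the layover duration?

2 hours 30 minutes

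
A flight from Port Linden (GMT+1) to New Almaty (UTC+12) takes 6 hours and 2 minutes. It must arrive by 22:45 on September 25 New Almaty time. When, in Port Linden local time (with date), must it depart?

Target arrival in UTC: 22:45 − 12:00 = 10:45 on Sep 25.
Subtract 6 hours 2 minutes → departure 04:43 UTC on Sep 25.
Port Linden is UTC+1:00: 04:43 + 1:00 = 05:43 on Sep 25.

05:43 on September 25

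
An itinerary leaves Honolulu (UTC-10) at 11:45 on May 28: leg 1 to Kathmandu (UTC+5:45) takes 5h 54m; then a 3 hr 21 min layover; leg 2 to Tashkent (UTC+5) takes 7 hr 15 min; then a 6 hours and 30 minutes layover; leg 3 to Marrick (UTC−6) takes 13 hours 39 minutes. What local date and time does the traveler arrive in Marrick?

Convert departure to UTC: 11:45 + 10:00 = 21:45 UTC on May 28.
Add 5 hours 54 minutes leg 1 → 03:39 UTC (May 29).
Add 3 hours and 21 minutes layover in Kathmandu → 07:00 UTC.
Add 7 hours and 15 minutes leg 2 → 14:15 UTC.
Add 6 hours and 30 minutes layover in Tashkent → 20:45 UTC.
Add 13 hours and 39 minutes leg 3 → 10:24 UTC (May 30).
Marrick is UTC−6:00, so local arrival = 10:24 − 6:00 = 04:24 on May 30.

04:24 on May 30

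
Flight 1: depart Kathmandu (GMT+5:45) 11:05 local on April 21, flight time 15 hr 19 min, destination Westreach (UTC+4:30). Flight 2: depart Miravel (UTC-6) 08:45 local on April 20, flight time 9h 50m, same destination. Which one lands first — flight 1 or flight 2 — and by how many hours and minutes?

Flight 1 in UTC: 11:05 − 5:45 = 05:20 on Apr 21.
+15 hours 19 minutes → arrive 20:39 UTC on Apr 21.
Flight 2 in UTC: 08:45 + 6:00 = 14:45 on Apr 20.
+9 hours 50 minutes → arrive 00:35 UTC on Apr 21.
Flight 2 lands earlier by 20 hours 4 minutes.

the second, by 20 hours 4 minutes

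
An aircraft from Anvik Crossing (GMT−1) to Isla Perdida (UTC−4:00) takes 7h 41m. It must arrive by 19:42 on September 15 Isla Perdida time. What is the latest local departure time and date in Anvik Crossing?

15:01 on September 15

Target arrival in UTC: 19:42 + 4:00 = 23:42 on Sep 15.
Subtract 7 hours 41 minutes → departure 16:01 UTC on Sep 15.
Anvik Crossing is UTC−1:00: 16:01 − 1:00 = 15:01 on Sep 15.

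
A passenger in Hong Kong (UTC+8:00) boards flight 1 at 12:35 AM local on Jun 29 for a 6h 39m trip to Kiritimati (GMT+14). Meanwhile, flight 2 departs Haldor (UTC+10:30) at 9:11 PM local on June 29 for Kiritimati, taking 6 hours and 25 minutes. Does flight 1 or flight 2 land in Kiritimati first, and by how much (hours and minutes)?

Flight 1 in UTC: 12:35 AM − 8:00 = 4:35 PM on Jun 28.
+6 hours and 39 minutes → arrive 11:14 PM UTC on Jun 28.
Flight 2 in UTC: 9:11 PM − 10:30 = 10:41 AM on Jun 29.
+6 hours 25 minutes → arrive 5:06 PM UTC on Jun 29.
Flight 1 lands earlier by 17 hours 52 minutes.

the first, by 17 hours 52 minutes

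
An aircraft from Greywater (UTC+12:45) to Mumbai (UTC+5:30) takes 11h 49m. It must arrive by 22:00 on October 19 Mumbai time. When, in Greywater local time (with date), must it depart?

Target arrival in UTC: 22:00 − 5:30 = 16:30 on Oct 19.
Subtract 11 hours 49 minutes → departure 04:41 UTC on Oct 19.
Greywater is UTC+12:45: 04:41 + 12:45 = 17:26 on Oct 19.

17:26 on Oct 19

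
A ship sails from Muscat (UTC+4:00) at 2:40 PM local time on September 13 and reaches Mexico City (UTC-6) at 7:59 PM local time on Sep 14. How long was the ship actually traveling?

39 hours 19 minutes

Departure in UTC: 2:40 PM − 4:00 = 10:40 AM on Sep 13.
Arrival in UTC: 7:59 PM + 6:00 = 1:59 AM on Sep 15.
Elapsed = 1:59 AM − 10:40 AM (+2 days) = 39 hours 19 minutes.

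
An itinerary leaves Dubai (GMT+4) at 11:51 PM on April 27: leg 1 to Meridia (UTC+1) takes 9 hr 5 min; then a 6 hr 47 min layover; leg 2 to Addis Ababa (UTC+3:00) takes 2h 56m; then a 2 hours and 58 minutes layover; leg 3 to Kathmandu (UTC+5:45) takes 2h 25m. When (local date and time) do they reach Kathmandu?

1:47 AM on April 29

Convert departure to UTC: 11:51 PM − 4:00 = 7:51 PM UTC on Apr 27.
Add 9 hours and 5 minutes leg 1 → 4:56 AM UTC (Apr 28).
Add 6 hours 47 minutes layover in Meridia → 11:43 AM UTC.
Add 2 hours and 56 minutes leg 2 → 2:39 PM UTC.
Add 2 hours and 58 minutes layover in Addis Ababa → 5:37 PM UTC.
Add 2 hours and 25 minutes leg 3 → 8:02 PM UTC.
Kathmandu is UTC+5:45, so local arrival = 8:02 PM + 5:45 = 1:47 AM on Apr 29.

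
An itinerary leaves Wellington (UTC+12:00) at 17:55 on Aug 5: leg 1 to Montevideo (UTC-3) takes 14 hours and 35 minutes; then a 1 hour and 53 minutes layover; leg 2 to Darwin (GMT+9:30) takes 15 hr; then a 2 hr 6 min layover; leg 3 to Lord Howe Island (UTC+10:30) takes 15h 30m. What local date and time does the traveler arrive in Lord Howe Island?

Convert departure to UTC: 17:55 − 12:00 = 05:55 UTC on Aug 5.
Add 14 hours 35 minutes leg 1 → 20:30 UTC.
Add 1 hour 53 minutes layover in Montevideo → 22:23 UTC.
Add 15 hours leg 2 → 13:23 UTC (Aug 6).
Add 2 hours 6 minutes layover in Darwin → 15:29 UTC.
Add 15 hours 30 minutes leg 3 → 06:59 UTC (Aug 7).
Lord Howe Island is UTC+10:30, so local arrival = 06:59 + 10:30 = 17:29 on Aug 7.

17:29 on Aug 7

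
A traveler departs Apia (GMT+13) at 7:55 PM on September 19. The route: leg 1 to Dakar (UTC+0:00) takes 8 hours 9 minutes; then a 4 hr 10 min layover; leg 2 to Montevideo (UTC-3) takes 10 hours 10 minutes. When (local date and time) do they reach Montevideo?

Convert departure to UTC: 7:55 PM − 13:00 = 6:55 AM UTC on Sep 19.
Add 8 hours 9 minutes leg 1 → 3:04 PM UTC.
Add 4 hours 10 minutes layover in Dakar → 7:14 PM UTC.
Add 10 hours 10 minutes leg 2 → 5:24 AM UTC (Sep 20).
Montevideo is UTC−3:00, so local arrival = 5:24 AM − 3:00 = 2:24 AM on Sep 20.

2:24 AM on September 20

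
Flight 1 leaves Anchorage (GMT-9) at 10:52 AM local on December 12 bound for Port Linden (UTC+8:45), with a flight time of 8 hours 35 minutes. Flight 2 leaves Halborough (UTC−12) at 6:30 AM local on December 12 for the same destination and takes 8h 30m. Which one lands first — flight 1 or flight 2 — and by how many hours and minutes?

Flight 1 in UTC: 10:52 AM + 9:00 = 7:52 PM on Dec 12.
+8 hours 35 minutes → arrive 4:27 AM UTC on Dec 13.
Flight 2 in UTC: 6:30 AM + 12:00 = 6:30 PM on Dec 12.
+8 hours and 30 minutes → arrive 3:00 AM UTC on Dec 13.
Flight 2 lands earlier by 1 hour 27 minutes.

the second, by 1 hour 27 minutes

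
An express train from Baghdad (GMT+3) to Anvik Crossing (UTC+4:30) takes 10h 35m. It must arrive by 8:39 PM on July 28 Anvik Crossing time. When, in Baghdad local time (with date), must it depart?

Target arrival in UTC: 8:39 PM − 4:30 = 4:09 PM on Jul 28.
Subtract 10 hours 35 minutes → departure 5:34 AM UTC on Jul 28.
Baghdad is UTC+3:00: 5:34 AM + 3:00 = 8:34 AM on Jul 28.

8:34 AM on July 28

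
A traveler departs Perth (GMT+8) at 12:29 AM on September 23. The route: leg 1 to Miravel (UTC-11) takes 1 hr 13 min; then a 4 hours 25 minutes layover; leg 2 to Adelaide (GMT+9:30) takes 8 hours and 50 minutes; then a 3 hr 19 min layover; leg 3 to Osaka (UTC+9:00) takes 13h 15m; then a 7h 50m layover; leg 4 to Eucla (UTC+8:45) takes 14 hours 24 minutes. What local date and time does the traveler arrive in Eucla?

6:30 AM on Sep 25

Convert departure to UTC: 12:29 AM − 8:00 = 4:29 PM UTC on Sep 22.
Add 1 hour and 13 minutes leg 1 → 5:42 PM UTC.
Add 4 hours and 25 minutes layover in Miravel → 10:07 PM UTC.
Add 8 hours 50 minutes leg 2 → 6:57 AM UTC (Sep 23).
Add 3 hours and 19 minutes layover in Adelaide → 10:16 AM UTC.
Add 13 hours and 15 minutes leg 3 → 11:31 PM UTC.
Add 7 hours and 50 minutes layover in Osaka → 7:21 AM UTC (Sep 24).
Add 14 hours 24 minutes leg 4 → 9:45 PM UTC.
Eucla is UTC+8:45, so local arrival = 9:45 PM + 8:45 = 6:30 AM on Sep 25.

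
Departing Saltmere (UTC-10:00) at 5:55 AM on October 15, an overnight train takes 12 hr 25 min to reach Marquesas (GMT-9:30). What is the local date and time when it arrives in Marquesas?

Convert departure to UTC: 5:55 AM + 10:00 = 3:55 PM UTC on Oct 15.
Add 12 hours 25 minutes travel time → 4:20 AM UTC (Oct 16).
Marquesas is UTC−9:30, so local arrival = 4:20 AM − 9:30 = 6:50 PM on Oct 15.

6:50 PM on Oct 15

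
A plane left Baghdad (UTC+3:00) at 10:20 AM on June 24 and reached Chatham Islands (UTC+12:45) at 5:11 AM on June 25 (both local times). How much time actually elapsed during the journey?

Departure in UTC: 10:20 AM − 3:00 = 7:20 AM on Jun 24.
Arrival in UTC: 5:11 AM − 12:45 = 4:26 PM on Jun 24.
Elapsed = 4:26 PM − 7:20 AM = 9 hours 6 minutes.

9 hours 6 minutes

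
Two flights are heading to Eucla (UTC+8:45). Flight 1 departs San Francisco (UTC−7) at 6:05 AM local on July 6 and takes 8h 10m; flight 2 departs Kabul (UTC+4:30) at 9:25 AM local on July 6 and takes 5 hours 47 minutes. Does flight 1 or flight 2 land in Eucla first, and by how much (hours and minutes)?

the second, by 10 hours 33 minutes

Flight 1 in UTC: 6:05 AM + 7:00 = 1:05 PM on Jul 6.
+8 hours 10 minutes → arrive 9:15 PM UTC on Jul 6.
Flight 2 in UTC: 9:25 AM − 4:30 = 4:55 AM on Jul 6.
+5 hours and 47 minutes → arrive 10:42 AM UTC on Jul 6.
Flight 2 lands earlier by 10 hours 33 minutes.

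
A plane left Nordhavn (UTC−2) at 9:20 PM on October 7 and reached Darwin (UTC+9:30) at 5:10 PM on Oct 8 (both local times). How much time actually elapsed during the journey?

8 hours 20 minutes

Departure in UTC: 9:20 PM + 2:00 = 11:20 PM on Oct 7.
Arrival in UTC: 5:10 PM − 9:30 = 7:40 AM on Oct 8.
Elapsed = 7:40 AM − 11:20 PM (+1 day) = 8 hours 20 minutes.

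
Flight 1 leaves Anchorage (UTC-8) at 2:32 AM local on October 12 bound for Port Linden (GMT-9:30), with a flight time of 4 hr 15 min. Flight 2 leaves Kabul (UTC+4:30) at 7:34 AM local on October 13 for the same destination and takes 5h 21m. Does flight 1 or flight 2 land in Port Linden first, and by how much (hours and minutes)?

Flight 1 in UTC: 2:32 AM + 8:00 = 10:32 AM on Oct 12.
+4 hours 15 minutes → arrive 2:47 PM UTC on Oct 12.
Flight 2 in UTC: 7:34 AM − 4:30 = 3:04 AM on Oct 13.
+5 hours and 21 minutes → arrive 8:25 AM UTC on Oct 13.
Flight 1 lands earlier by 17 hours 38 minutes.

the first, by 17 hours 38 minutes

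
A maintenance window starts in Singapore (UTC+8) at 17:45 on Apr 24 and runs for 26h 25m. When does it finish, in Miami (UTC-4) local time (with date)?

08:10 on Apr 25

Miami is 12:00 behind Singapore.
After 26 hours 25 minutes it is 20:10 (Apr 25) in Singapore.
Shift by the zone difference: 20:10 − 12:00 = 08:10 on Apr 25 in Miami.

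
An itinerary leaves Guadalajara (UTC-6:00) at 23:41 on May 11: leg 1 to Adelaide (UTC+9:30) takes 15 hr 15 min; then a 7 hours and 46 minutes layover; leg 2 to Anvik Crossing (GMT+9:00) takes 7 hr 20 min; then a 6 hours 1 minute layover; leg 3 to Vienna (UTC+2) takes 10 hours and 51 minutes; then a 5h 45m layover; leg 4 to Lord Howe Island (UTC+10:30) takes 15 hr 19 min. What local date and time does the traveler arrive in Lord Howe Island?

12:28 on May 15

Convert departure to UTC: 23:41 + 6:00 = 05:41 UTC on May 12.
Add 15 hours 15 minutes leg 1 → 20:56 UTC.
Add 7 hours and 46 minutes layover in Adelaide → 04:42 UTC (May 13).
Add 7 hours 20 minutes leg 2 → 12:02 UTC.
Add 6 hours and 1 minute layover in Anvik Crossing → 18:03 UTC.
Add 10 hours and 51 minutes leg 3 → 04:54 UTC (May 14).
Add 5 hours 45 minutes layover in Vienna → 10:39 UTC.
Add 15 hours 19 minutes leg 4 → 01:58 UTC (May 15).
Lord Howe Island is UTC+10:30, so local arrival = 01:58 + 10:30 = 12:28 on May 15.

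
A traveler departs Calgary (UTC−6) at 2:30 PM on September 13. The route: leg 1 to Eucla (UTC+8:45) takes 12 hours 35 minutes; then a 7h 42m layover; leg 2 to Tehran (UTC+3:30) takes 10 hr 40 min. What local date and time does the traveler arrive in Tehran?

Convert departure to UTC: 2:30 PM + 6:00 = 8:30 PM UTC on Sep 13.
Add 12 hours and 35 minutes leg 1 → 9:05 AM UTC (Sep 14).
Add 7 hours and 42 minutes layover in Eucla → 4:47 PM UTC.
Add 10 hours and 40 minutes leg 2 → 3:27 AM UTC (Sep 15).
Tehran is UTC+3:30, so local arrival = 3:27 AM + 3:30 = 6:57 AM on Sep 15.

6:57 AM on Sep 15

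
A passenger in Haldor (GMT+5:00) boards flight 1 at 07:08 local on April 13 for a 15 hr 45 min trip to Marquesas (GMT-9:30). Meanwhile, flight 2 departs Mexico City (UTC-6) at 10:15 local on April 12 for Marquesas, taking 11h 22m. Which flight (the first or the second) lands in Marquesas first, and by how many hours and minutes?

the second, by 14 hours 16 minutes

Flight 1 in UTC: 07:08 − 5:00 = 02:08 on Apr 13.
+15 hours 45 minutes → arrive 17:53 UTC on Apr 13.
Flight 2 in UTC: 10:15 + 6:00 = 16:15 on Apr 12.
+11 hours and 22 minutes → arrive 03:37 UTC on Apr 13.
Flight 2 lands earlier by 14 hours 16 minutes.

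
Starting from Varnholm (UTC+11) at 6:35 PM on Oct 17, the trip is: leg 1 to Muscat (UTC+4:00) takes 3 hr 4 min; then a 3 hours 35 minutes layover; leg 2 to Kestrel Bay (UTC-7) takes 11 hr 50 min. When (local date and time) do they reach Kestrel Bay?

Convert departure to UTC: 6:35 PM − 11:00 = 7:35 AM UTC on Oct 17.
Add 3 hours 4 minutes leg 1 → 10:39 AM UTC.
Add 3 hours and 35 minutes layover in Muscat → 2:14 PM UTC.
Add 11 hours and 50 minutes leg 2 → 2:04 AM UTC (Oct 18).
Kestrel Bay is UTC−7:00, so local arrival = 2:04 AM − 7:00 = 7:04 PM on Oct 17.

7:04 PM on October 17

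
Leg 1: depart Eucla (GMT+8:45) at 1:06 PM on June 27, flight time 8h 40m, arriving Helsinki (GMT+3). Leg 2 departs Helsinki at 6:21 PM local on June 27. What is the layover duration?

2 hours 20 minutes

Convert departure to UTC: 1:06 PM − 8:45 = 4:21 AM UTC on Jun 27.
Add 8 hours and 40 minutes flight time → 1:01 PM UTC.
Helsinki is UTC+3:00, so local arrival = 1:01 PM + 3:00 = 4:01 PM on Jun 27.
Layover = 6:21 PM − 4:01 PM = 2 hours 20 minutes.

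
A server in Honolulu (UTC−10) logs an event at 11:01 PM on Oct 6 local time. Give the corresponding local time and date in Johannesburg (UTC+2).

In UTC: 11:01 PM + 10:00 = 9:01 AM on Oct 7.
Johannesburg is UTC+2:00: 9:01 AM + 2:00 = 11:01 AM on Oct 7.

11:01 AM on Oct 7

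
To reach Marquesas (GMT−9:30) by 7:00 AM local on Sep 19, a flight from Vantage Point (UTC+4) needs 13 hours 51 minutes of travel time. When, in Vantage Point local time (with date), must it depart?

Target arrival in UTC: 7:00 AM + 9:30 = 4:30 PM on Sep 19.
Subtract 13 hours 51 minutes → departure 2:39 AM UTC on Sep 19.
Vantage Point is UTC+4:00: 2:39 AM + 4:00 = 6:39 AM on Sep 19.

6:39 AM on Sep 19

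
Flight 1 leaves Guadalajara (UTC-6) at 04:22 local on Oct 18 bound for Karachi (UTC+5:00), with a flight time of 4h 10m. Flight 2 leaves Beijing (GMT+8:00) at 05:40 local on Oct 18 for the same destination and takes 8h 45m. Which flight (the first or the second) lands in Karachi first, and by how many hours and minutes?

Flight 1 in UTC: 04:22 + 6:00 = 10:22 on Oct 18.
+4 hours and 10 minutes → arrive 14:32 UTC on Oct 18.
Flight 2 in UTC: 05:40 − 8:00 = 21:40 on Oct 17.
+8 hours 45 minutes → arrive 06:25 UTC on Oct 18.
Flight 2 lands earlier by 8 hours 7 minutes.

the second, by 8 hours 7 minutes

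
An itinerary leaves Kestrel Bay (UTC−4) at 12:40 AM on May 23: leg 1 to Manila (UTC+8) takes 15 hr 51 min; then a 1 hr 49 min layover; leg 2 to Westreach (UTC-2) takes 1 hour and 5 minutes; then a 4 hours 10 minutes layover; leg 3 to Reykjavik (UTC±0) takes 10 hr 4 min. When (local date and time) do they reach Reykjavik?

1:39 PM on May 24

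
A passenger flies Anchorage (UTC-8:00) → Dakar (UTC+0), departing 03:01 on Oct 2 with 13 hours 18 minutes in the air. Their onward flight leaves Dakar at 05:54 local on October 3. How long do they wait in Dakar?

Convert departure to UTC: 03:01 + 8:00 = 11:01 UTC on Oct 2.
Add 13 hours and 18 minutes flight time → 00:19 UTC (Oct 3).
Dakar is UTC+0, so local arrival is the same: 00:19 on Oct 3.
Layover = 05:54 − 00:19 = 5 hours 35 minutes.

5 hours 35 minutes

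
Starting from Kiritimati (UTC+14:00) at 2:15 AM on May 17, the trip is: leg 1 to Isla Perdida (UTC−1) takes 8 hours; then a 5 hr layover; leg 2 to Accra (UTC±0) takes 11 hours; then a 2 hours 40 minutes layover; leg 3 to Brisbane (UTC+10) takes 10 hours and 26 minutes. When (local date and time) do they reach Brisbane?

11:21 AM on May 18

Convert departure to UTC: 2:15 AM − 14:00 = 12:15 PM UTC on May 16.
Add 8 hours leg 1 → 8:15 PM UTC.
Add 5 hours layover in Isla Perdida → 1:15 AM UTC (May 17).
Add 11 hours leg 2 → 12:15 PM UTC.
Add 2 hours and 40 minutes layover in Accra → 2:55 PM UTC.
Add 10 hours 26 minutes leg 3 → 1:21 AM UTC (May 18).
Brisbane is UTC+10:00, so local arrival = 1:21 AM + 10:00 = 11:21 AM on May 18.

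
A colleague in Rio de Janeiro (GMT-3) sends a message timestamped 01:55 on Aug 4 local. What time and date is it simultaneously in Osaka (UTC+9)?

13:55 on August 4

Osaka is 12:00 ahead of Rio de Janeiro.
Shift by the zone difference: 01:55 + 12:00 = 13:55 on Aug 4 in Osaka.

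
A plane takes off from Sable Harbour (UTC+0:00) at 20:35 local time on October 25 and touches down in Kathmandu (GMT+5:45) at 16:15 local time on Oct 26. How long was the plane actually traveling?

Departure is already UTC: 20:35 on Oct 25.
Arrival in UTC: 16:15 − 5:45 = 10:30 on Oct 26.
Elapsed = 10:30 − 20:35 (+1 day) = 13 hours 55 minutes.

13 hours 55 minutes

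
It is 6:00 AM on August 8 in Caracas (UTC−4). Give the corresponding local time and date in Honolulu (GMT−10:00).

12:00 AM on August 8

Honolulu is 6:00 behind Caracas.
Shift by the zone difference: 6:00 AM − 6:00 = 12:00 AM on Aug 8 in Honolulu.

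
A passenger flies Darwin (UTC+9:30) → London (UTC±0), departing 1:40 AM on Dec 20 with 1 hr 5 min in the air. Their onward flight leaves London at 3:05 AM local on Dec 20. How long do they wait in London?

9 hours 50 minutes

Convert departure to UTC: 1:40 AM − 9:30 = 4:10 PM UTC on Dec 19.
Add 1 hour 5 minutes flight time → 5:15 PM UTC.
London is UTC+0, so local arrival is the same: 5:15 PM on Dec 19.
Layover = 3:05 AM − 5:15 PM (+1 day) = 9 hours 50 minutes.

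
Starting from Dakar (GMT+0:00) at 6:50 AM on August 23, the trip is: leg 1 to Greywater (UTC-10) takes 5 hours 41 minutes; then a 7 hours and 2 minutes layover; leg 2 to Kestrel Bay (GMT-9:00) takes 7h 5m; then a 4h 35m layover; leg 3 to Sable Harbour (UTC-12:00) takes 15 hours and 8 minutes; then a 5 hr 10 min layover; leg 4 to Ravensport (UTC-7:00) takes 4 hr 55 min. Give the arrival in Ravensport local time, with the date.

1:26 AM on August 25

Dakar is at UTC+0, so departure is already 6:50 AM UTC on Aug 23.
Add 5 hours 41 minutes leg 1 → 12:31 PM UTC.
Add 7 hours and 2 minutes layover in Greywater → 7:33 PM UTC.
Add 7 hours 5 minutes leg 2 → 2:38 AM UTC (Aug 24).
Add 4 hours and 35 minutes layover in Kestrel Bay → 7:13 AM UTC.
Add 15 hours 8 minutes leg 3 → 10:21 PM UTC.
Add 5 hours 10 minutes layover in Sable Harbour → 3:31 AM UTC (Aug 25).
Add 4 hours 55 minutes leg 4 → 8:26 AM UTC.
Ravensport is UTC−7:00, so local arrival = 8:26 AM − 7:00 = 1:26 AM on Aug 25.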